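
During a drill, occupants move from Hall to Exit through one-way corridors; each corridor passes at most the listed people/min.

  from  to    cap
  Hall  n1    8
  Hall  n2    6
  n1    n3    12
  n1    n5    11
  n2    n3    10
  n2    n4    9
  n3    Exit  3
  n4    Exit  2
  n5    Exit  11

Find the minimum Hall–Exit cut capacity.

13

Augment Hall→n1→n3→Exit: bottleneck 3, flow now 3.
Augment Hall→n1→n5→Exit: bottleneck 5, flow now 8.
Augment Hall→n2→n4→Exit: bottleneck 2, flow now 10.
Augment Hall→n2→n3→n1→n5→Exit: bottleneck 3, flow now 13. (uses reverse residual edge)
No augmenting path remains; maximum flow = 13.
By max-flow min-cut, the minimum cut capacity equals the max flow.
In the residual graph, reachable from Hall: {Hall, n2, n3, n4}.
Min-cut edges: Hall→n1 (8), n3→Exit (3), n4→Exit (2); capacity 8 + 3 + 2 = 13.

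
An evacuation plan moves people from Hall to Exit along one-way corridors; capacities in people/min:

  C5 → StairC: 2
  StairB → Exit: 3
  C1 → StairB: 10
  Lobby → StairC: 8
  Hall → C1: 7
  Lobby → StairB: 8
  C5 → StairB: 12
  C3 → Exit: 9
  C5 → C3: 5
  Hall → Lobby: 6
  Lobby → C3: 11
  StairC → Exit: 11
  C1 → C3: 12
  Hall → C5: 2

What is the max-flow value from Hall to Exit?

Augment Hall→Lobby→StairB→Exit: bottleneck 3, flow now 3.
Augment Hall→Lobby→C3→Exit: bottleneck 3, flow now 6.
Augment Hall→C5→C3→Exit: bottleneck 2, flow now 8.
Augment Hall→C1→C3→Exit: bottleneck 4, flow now 12.
Augment Hall→C1→StairB→Lobby→StairC→Exit: bottleneck 3, flow now 15. (uses reverse residual edge)
No augmenting path remains; maximum flow = 15.
In the residual graph, reachable from Hall: {Hall}.
Min-cut edges: Hall→Lobby (6), Hall→C5 (2), Hall→C1 (7); capacity 6 + 2 + 7 = 15.
This cut is saturated, so no flow can exceed 15.

15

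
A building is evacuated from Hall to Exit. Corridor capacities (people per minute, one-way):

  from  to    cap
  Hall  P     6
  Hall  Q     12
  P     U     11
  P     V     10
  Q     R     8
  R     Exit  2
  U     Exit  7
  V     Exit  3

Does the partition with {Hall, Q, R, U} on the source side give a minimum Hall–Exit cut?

Given cut capacity: 6 + 2 + 7 = 15.
Augment Hall→P→U→Exit: bottleneck 6, flow now 6.
Augment Hall→Q→R→Exit: bottleneck 2, flow now 8.
No augmenting path remains; maximum flow = 8.
In the residual graph, reachable from Hall: {Hall, Q, R}.
Min-cut edges: Hall→P (6), R→Exit (2); capacity 6 + 2 = 8.
Cut capacity 15 exceeds the max flow 8, so it is not minimum.

No — its capacity is 15, but the minimum cut has capacity 8.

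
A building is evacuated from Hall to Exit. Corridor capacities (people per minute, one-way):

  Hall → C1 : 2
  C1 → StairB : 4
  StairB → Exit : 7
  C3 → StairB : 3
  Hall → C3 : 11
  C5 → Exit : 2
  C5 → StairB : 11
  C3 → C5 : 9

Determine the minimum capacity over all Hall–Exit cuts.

9

Augment Hall→C1→StairB→Exit: bottleneck 2, flow now 2.
Augment Hall→C3→C5→Exit: bottleneck 2, flow now 4.
Augment Hall→C3→StairB→Exit: bottleneck 3, flow now 7.
Augment Hall→C3→C5→StairB→Exit: bottleneck 2, flow now 9.
No augmenting path remains; maximum flow = 9.
By max-flow min-cut, the minimum cut capacity equals the max flow.
In the residual graph, reachable from Hall: {Hall, C1, C3, C5, StairB}.
Min-cut edges: C5→Exit (2), StairB→Exit (7); capacity 2 + 7 = 9.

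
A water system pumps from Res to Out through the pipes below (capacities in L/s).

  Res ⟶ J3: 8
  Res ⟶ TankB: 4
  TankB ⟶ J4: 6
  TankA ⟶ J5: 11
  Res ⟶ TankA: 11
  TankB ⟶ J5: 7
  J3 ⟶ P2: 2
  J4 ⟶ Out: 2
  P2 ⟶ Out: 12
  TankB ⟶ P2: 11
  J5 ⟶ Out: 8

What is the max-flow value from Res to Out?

Augment Res→TankB→P2→Out: bottleneck 4, flow now 4.
Augment Res→TankA→J5→Out: bottleneck 8, flow now 12.
Augment Res→J3→P2→Out: bottleneck 2, flow now 14.
No augmenting path remains; maximum flow = 14.
In the residual graph, reachable from Res: {Res, TankA, J3, J5}.
Min-cut edges: Res→TankB (4), J3→P2 (2), J5→Out (8); capacity 4 + 2 + 8 = 14.
This cut is saturated, so no flow can exceed 14.

14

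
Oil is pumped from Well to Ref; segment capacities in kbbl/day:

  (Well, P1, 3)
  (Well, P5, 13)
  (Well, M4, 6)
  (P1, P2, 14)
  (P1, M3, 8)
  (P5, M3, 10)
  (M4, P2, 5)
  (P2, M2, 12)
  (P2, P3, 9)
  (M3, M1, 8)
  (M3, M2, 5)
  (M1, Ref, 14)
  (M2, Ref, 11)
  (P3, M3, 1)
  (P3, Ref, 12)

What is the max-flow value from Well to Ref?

18

Augment Well→P1→P2→M2→Ref: bottleneck 3, flow now 3.
Augment Well→P5→M3→M1→Ref: bottleneck 8, flow now 11.
Augment Well→P5→M3→M2→Ref: bottleneck 2, flow now 13.
Augment Well→M4→P2→M2→Ref: bottleneck 5, flow now 18.
No augmenting path remains; maximum flow = 18.
In the residual graph, reachable from Well: {Well, P5, M4}.
Min-cut edges: Well→P1 (3), P5→M3 (10), M4→P2 (5); capacity 3 + 10 + 5 = 18.
This cut is saturated, so no flow can exceed 18.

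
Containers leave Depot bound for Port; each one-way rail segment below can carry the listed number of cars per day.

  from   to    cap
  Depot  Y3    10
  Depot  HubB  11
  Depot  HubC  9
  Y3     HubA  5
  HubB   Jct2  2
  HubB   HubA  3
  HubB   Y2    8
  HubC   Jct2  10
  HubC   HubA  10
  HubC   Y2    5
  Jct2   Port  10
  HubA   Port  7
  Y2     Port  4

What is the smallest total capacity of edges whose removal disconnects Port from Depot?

Augment Depot→Y3→HubA→Port: bottleneck 5, flow now 5.
Augment Depot→HubB→Jct2→Port: bottleneck 2, flow now 7.
Augment Depot→HubB→HubA→Port: bottleneck 2, flow now 9.
Augment Depot→HubB→Y2→Port: bottleneck 4, flow now 13.
Augment Depot→HubC→Jct2→Port: bottleneck 8, flow now 21.
No augmenting path remains; maximum flow = 21.
By max-flow min-cut, the minimum cut capacity equals the max flow.
In the residual graph, reachable from Depot: {Depot, Y3, HubB, HubC, Jct2, HubA, Y2}.
Min-cut edges: Jct2→Port (10), HubA→Port (7), Y2→Port (4); capacity 10 + 7 + 4 = 21.

21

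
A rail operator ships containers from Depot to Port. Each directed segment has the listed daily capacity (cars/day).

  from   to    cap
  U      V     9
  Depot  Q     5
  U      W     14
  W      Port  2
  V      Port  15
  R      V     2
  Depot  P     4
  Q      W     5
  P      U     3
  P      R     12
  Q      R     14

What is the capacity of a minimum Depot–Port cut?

Augment Depot→Q→W→Port: bottleneck 2, flow now 2.
Augment Depot→P→R→V→Port: bottleneck 2, flow now 4.
Augment Depot→P→U→V→Port: bottleneck 2, flow now 6.
Augment Depot→Q→R→P→U→V→Port: bottleneck 1, flow now 7. (uses reverse residual edge)
No augmenting path remains; maximum flow = 7.
By max-flow min-cut, the minimum cut capacity equals the max flow.
In the residual graph, reachable from Depot: {Depot, P, Q, R, W}.
Min-cut edges: P→U (3), R→V (2), W→Port (2); capacity 3 + 2 + 2 = 7.

7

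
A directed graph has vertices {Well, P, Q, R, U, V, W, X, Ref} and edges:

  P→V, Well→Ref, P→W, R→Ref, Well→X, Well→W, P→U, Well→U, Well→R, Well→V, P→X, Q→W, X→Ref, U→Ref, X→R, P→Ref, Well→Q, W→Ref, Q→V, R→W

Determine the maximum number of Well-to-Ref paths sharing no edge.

Assign every edge capacity 1; by Menger, the answer equals the max flow.
Path Well→Ref (+1); total 1.
Path Well→R→Ref (+1); total 2.
Path Well→U→Ref (+1); total 3.
Path Well→W→Ref (+1); total 4.
Path Well→X→Ref (+1); total 5.
No residual Well→Ref path; max flow = 5.
Certifying cut of size 5: {W→Ref, Well→R, Well→Ref, Well→U, Well→X}.

5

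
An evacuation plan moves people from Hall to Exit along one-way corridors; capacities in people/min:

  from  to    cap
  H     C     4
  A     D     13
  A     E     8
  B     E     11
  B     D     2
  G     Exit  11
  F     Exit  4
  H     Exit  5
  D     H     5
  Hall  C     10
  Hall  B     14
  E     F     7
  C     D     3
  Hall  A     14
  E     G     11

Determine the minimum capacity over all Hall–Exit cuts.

20

Augment Hall→A→D→H→Exit: bottleneck 5, flow now 5.
Augment Hall→A→E→F→Exit: bottleneck 4, flow now 9.
Augment Hall→A→E→G→Exit: bottleneck 4, flow now 13.
Augment Hall→B→E→G→Exit: bottleneck 7, flow now 20.
No augmenting path remains; maximum flow = 20.
By max-flow min-cut, the minimum cut capacity equals the max flow.
In the residual graph, reachable from Hall: {Hall, A, B, C, D, E, F}.
Min-cut edges: D→H (5), E→G (11), F→Exit (4); capacity 5 + 11 + 4 = 20.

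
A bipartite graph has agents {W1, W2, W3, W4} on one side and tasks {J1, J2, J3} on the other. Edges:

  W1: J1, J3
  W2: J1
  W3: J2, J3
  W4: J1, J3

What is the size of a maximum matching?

3

Unit-capacity flow: source→left, listed edges, right→sink; max matching = max flow.
Augmenting path W1→J1 (+1); matched 1.
Augmenting path W3→J2 (+1); matched 2.
Augmenting path W4→J3 (+1); matched 3.
No augmenting path remains; maximum matching = 3.
König certificate: {W3, J1, J3} is a vertex cover of size 3 (every listed pair touches it), so no matching can be larger.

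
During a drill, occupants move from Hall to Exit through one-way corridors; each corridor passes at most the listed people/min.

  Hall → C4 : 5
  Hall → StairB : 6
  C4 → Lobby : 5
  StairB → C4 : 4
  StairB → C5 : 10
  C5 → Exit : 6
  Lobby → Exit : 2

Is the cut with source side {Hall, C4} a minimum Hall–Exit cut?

No — its capacity is 11, but the minimum cut has capacity 8.

Given cut capacity: 6 + 5 = 11.
Augment Hall→C4→Lobby→Exit: bottleneck 2, flow now 2.
Augment Hall→StairB→C5→Exit: bottleneck 6, flow now 8.
No augmenting path remains; maximum flow = 8.
In the residual graph, reachable from Hall: {Hall, C4, Lobby}.
Min-cut edges: Hall→StairB (6), Lobby→Exit (2); capacity 6 + 2 = 8.
Cut capacity 11 exceeds the max flow 8, so it is not minimum.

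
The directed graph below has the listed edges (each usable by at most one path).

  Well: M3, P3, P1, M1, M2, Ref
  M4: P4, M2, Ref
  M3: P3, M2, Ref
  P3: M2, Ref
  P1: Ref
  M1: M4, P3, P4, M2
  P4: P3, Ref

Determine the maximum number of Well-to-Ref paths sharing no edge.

5

Assign every edge capacity 1; by Menger, the answer equals the max flow.
Path Well→Ref (+1); total 1.
Path Well→M3→Ref (+1); total 2.
Path Well→P3→Ref (+1); total 3.
Path Well→P1→Ref (+1); total 4.
Path Well→M1→M4→Ref (+1); total 5.
No residual Well→Ref path; max flow = 5.
Certifying cut of size 5: {Well→M1, Well→M3, Well→P1, Well→P3, Well→Ref}.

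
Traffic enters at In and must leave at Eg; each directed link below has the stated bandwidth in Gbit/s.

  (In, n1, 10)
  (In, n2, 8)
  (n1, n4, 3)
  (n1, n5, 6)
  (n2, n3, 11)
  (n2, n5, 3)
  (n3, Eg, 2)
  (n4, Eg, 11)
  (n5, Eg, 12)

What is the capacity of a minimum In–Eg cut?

Augment In→n1→n4→Eg: bottleneck 3, flow now 3.
Augment In→n1→n5→Eg: bottleneck 6, flow now 9.
Augment In→n2→n3→Eg: bottleneck 2, flow now 11.
Augment In→n2→n5→Eg: bottleneck 3, flow now 14.
No augmenting path remains; maximum flow = 14.
By max-flow min-cut, the minimum cut capacity equals the max flow.
In the residual graph, reachable from In: {In, n1, n2, n3}.
Min-cut edges: n1→n4 (3), n1→n5 (6), n2→n5 (3), n3→Eg (2); capacity 3 + 6 + 3 + 2 = 14.

14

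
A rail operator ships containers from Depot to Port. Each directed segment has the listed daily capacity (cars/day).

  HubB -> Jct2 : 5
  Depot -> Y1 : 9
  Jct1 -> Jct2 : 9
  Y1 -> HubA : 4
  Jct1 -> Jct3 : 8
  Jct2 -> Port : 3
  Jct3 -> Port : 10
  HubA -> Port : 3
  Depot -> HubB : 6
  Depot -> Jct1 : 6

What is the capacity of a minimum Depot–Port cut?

Augment Depot→Jct1→Jct3→Port: bottleneck 6, flow now 6.
Augment Depot→HubB→Jct2→Port: bottleneck 3, flow now 9.
Augment Depot→Y1→HubA→Port: bottleneck 3, flow now 12.
No augmenting path remains; maximum flow = 12.
By max-flow min-cut, the minimum cut capacity equals the max flow.
In the residual graph, reachable from Depot: {Depot, HubB, Y1, Jct2, HubA}.
Min-cut edges: Depot→Jct1 (6), Jct2→Port (3), HubA→Port (3); capacity 6 + 3 + 3 = 12.

12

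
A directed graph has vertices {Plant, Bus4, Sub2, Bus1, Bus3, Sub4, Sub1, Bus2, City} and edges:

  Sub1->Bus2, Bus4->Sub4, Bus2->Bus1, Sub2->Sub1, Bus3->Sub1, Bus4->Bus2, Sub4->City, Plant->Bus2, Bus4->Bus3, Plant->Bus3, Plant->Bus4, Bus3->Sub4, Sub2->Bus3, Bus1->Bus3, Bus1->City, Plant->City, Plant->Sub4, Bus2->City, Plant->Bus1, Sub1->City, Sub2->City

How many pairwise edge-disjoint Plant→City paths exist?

5

Assign every edge capacity 1; by Menger, the answer equals the max flow.
Path Plant→City (+1); total 1.
Path Plant→Bus1→City (+1); total 2.
Path Plant→Sub4→City (+1); total 3.
Path Plant→Bus2→City (+1); total 4.
Path Plant→Bus3→Sub1→City (+1); total 5.
No residual Plant→City path; max flow = 5.
Certifying cut of size 5: {Bus1→City, Bus2→City, Bus3→Sub1, Plant→City, Sub4→City}.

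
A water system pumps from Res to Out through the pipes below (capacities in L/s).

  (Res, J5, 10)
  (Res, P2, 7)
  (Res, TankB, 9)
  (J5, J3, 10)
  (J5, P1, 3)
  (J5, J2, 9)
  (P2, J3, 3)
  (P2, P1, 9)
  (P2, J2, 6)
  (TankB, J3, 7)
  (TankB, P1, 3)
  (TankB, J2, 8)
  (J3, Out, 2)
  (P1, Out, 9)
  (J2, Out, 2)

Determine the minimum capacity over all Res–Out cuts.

13

Augment Res→J5→J3→Out: bottleneck 2, flow now 2.
Augment Res→J5→P1→Out: bottleneck 3, flow now 5.
Augment Res→J5→J2→Out: bottleneck 2, flow now 7.
Augment Res→P2→P1→Out: bottleneck 6, flow now 13.
No augmenting path remains; maximum flow = 13.
By max-flow min-cut, the minimum cut capacity equals the max flow.
In the residual graph, reachable from Res: {Res, J5, P2, TankB, J3, P1, J2}.
Min-cut edges: J3→Out (2), P1→Out (9), J2→Out (2); capacity 2 + 9 + 2 = 13.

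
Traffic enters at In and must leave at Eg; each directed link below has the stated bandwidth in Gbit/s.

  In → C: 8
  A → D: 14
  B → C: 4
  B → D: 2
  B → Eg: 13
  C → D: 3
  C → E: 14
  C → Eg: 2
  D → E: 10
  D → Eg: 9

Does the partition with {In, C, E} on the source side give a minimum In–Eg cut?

Yes — it is a minimum cut (capacity 5).

Given cut capacity: 3 + 2 = 5.
Augment In→C→Eg: bottleneck 2, flow now 2.
Augment In→C→D→Eg: bottleneck 3, flow now 5.
No augmenting path remains; maximum flow = 5.
Cut capacity 5 equals the max flow, so it is a minimum cut.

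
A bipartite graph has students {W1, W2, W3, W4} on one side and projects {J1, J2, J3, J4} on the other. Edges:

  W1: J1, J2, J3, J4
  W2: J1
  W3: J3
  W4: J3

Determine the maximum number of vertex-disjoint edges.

Unit-capacity flow: source→left, listed edges, right→sink; max matching = max flow.
Augmenting path W1→J1 (+1); matched 1.
Augmenting path W3→J3 (+1); matched 2.
Augmenting path W2→J1→W1→J2 (+1); matched 3.
No augmenting path remains; maximum matching = 3.
König certificate: {W1, W2, J3} is a vertex cover of size 3 (every listed pair touches it), so no matching can be larger.

3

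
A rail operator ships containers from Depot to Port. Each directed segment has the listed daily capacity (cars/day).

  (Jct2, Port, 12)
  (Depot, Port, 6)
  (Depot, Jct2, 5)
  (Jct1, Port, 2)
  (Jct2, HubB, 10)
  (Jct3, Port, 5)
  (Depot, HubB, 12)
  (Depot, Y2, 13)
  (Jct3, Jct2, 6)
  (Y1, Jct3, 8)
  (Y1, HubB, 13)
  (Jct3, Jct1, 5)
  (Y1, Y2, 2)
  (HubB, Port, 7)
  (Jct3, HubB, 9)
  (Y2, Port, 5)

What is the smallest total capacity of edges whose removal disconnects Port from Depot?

Augment Depot→Port: bottleneck 6, flow now 6.
Augment Depot→Y2→Port: bottleneck 5, flow now 11.
Augment Depot→Jct2→Port: bottleneck 5, flow now 16.
Augment Depot→HubB→Port: bottleneck 7, flow now 23.
No augmenting path remains; maximum flow = 23.
By max-flow min-cut, the minimum cut capacity equals the max flow.
In the residual graph, reachable from Depot: {Depot, Y2, HubB}.
Min-cut edges: Depot→Jct2 (5), Depot→Port (6), Y2→Port (5), HubB→Port (7); capacity 5 + 6 + 5 + 7 = 23.

23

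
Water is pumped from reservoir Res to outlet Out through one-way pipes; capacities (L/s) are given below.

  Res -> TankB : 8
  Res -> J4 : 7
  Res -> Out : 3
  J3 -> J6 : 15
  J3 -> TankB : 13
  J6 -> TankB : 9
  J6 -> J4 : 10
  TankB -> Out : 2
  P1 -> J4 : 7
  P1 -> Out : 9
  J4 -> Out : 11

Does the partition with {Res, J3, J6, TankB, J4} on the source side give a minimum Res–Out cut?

No — its capacity is 16, but the minimum cut has capacity 12.

Given cut capacity: 3 + 2 + 11 = 16.
Augment Res→Out: bottleneck 3, flow now 3.
Augment Res→TankB→Out: bottleneck 2, flow now 5.
Augment Res→J4→Out: bottleneck 7, flow now 12.
No augmenting path remains; maximum flow = 12.
In the residual graph, reachable from Res: {Res, TankB}.
Min-cut edges: Res→J4 (7), Res→Out (3), TankB→Out (2); capacity 7 + 3 + 2 = 12.
Cut capacity 16 exceeds the max flow 12, so it is not minimum.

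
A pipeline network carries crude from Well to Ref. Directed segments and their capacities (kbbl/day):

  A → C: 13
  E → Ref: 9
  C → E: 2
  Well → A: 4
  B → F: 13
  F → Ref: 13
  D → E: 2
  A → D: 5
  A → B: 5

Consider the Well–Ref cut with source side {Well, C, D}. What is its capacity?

Edges leaving {Well, C, D}: Well→A (4), C→E (2), D→E (2).
Cut capacity = 4 + 2 + 2 = 8.

8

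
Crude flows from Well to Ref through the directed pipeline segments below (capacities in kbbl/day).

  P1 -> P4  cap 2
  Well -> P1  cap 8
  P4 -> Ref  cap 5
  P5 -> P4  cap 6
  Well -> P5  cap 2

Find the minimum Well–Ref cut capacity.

Augment Well→P5→P4→Ref: bottleneck 2, flow now 2.
Augment Well→P1→P4→Ref: bottleneck 2, flow now 4.
No augmenting path remains; maximum flow = 4.
By max-flow min-cut, the minimum cut capacity equals the max flow.
In the residual graph, reachable from Well: {Well, P1}.
Min-cut edges: Well→P5 (2), P1→P4 (2); capacity 2 + 2 = 4.

4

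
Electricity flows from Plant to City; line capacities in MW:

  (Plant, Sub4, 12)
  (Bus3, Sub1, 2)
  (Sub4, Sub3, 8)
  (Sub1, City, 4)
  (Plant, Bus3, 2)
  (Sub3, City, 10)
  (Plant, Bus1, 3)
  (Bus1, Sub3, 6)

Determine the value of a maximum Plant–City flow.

12

Augment Plant→Bus1→Sub3→City: bottleneck 3, flow now 3.
Augment Plant→Sub4→Sub3→City: bottleneck 7, flow now 10.
Augment Plant→Bus3→Sub1→City: bottleneck 2, flow now 12.
No augmenting path remains; maximum flow = 12.
In the residual graph, reachable from Plant: {Plant, Bus1, Sub4, Sub3}.
Min-cut edges: Plant→Bus3 (2), Sub3→City (10); capacity 2 + 10 = 12.
This cut is saturated, so no flow can exceed 12.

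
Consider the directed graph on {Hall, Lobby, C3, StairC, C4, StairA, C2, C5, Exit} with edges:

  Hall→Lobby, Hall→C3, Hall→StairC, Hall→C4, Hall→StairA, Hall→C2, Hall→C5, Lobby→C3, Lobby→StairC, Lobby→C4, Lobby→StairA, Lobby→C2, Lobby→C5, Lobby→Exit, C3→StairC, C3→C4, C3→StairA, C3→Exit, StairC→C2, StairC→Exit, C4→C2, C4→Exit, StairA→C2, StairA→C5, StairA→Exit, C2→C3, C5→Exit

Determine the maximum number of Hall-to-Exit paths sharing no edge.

6

Assign every edge capacity 1; by Menger, the answer equals the max flow.
Path Hall→Lobby→Exit (+1); total 1.
Path Hall→C3→Exit (+1); total 2.
Path Hall→StairC→Exit (+1); total 3.
Path Hall→C4→Exit (+1); total 4.
Path Hall→StairA→Exit (+1); total 5.
Path Hall→C5→Exit (+1); total 6.
No residual Hall→Exit path; max flow = 6.
Certifying cut of size 6: {C3→Exit, C4→Exit, C5→Exit, Hall→Lobby, StairA→Exit, StairC→Exit}.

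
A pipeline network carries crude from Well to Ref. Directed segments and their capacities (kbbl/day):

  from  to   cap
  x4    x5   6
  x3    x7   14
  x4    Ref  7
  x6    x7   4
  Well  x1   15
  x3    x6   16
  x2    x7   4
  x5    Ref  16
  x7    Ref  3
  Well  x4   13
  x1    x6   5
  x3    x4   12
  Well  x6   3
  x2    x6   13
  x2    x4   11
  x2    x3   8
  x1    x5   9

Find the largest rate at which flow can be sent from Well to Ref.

25

Augment Well→x4→Ref: bottleneck 7, flow now 7.
Augment Well→x1→x5→Ref: bottleneck 9, flow now 16.
Augment Well→x4→x5→Ref: bottleneck 6, flow now 22.
Augment Well→x6→x7→Ref: bottleneck 3, flow now 25.
No augmenting path remains; maximum flow = 25.
In the residual graph, reachable from Well: {Well, x1, x6, x7}.
Min-cut edges: Well→x4 (13), x1→x5 (9), x7→Ref (3); capacity 13 + 9 + 3 = 25.
This cut is saturated, so no flow can exceed 25.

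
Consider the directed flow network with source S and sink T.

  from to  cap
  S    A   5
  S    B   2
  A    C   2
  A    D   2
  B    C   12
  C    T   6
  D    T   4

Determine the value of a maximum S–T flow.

Augment S→A→C→T: bottleneck 2, flow now 2.
Augment S→A→D→T: bottleneck 2, flow now 4.
Augment S→B→C→T: bottleneck 2, flow now 6.
No augmenting path remains; maximum flow = 6.
In the residual graph, reachable from S: {S, A}.
Min-cut edges: S→B (2), A→C (2), A→D (2); capacity 2 + 2 + 2 = 6.
This cut is saturated, so no flow can exceed 6.

6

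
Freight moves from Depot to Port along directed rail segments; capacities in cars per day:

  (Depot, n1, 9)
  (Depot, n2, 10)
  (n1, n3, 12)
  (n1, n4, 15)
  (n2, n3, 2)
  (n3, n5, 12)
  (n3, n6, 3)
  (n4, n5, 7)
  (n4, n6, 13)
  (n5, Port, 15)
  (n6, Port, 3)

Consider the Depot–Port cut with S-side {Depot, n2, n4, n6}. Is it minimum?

No — its capacity is 21, but the minimum cut has capacity 11.

Given cut capacity: 9 + 2 + 7 + 3 = 21.
Augment Depot→n1→n3→n5→Port: bottleneck 9, flow now 9.
Augment Depot→n2→n3→n5→Port: bottleneck 2, flow now 11.
No augmenting path remains; maximum flow = 11.
In the residual graph, reachable from Depot: {Depot, n2}.
Min-cut edges: Depot→n1 (9), n2→n3 (2); capacity 9 + 2 = 11.
Cut capacity 21 exceeds the max flow 11, so it is not minimum.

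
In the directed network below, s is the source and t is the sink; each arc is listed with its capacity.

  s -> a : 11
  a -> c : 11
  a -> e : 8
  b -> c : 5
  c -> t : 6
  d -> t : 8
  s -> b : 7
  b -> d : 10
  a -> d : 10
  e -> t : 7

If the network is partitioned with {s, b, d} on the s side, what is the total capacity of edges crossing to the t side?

24

Edges leaving {s, b, d}: s→a (11), b→c (5), d→t (8).
Cut capacity = 11 + 5 + 8 = 24.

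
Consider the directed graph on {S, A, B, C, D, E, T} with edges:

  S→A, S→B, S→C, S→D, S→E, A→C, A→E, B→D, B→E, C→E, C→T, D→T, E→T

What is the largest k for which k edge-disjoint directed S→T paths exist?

Assign every edge capacity 1; by Menger, the answer equals the max flow.
Path S→C→T (+1); total 1.
Path S→D→T (+1); total 2.
Path S→E→T (+1); total 3.
No residual S→T path; max flow = 3.
Certifying cut of size 3: {C→T, D→T, E→T}.

3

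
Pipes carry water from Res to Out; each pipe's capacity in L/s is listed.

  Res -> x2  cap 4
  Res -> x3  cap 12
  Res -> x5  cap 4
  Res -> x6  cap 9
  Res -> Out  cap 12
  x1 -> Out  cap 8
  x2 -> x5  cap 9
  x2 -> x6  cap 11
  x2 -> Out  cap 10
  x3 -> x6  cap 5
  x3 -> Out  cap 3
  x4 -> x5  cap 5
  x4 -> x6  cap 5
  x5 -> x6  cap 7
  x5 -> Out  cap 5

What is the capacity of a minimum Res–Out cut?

Augment Res→Out: bottleneck 12, flow now 12.
Augment Res→x2→Out: bottleneck 4, flow now 16.
Augment Res→x3→Out: bottleneck 3, flow now 19.
Augment Res→x5→Out: bottleneck 4, flow now 23.
No augmenting path remains; maximum flow = 23.
By max-flow min-cut, the minimum cut capacity equals the max flow.
In the residual graph, reachable from Res: {Res, x3, x6}.
Min-cut edges: Res→x2 (4), Res→x5 (4), Res→Out (12), x3→Out (3); capacity 4 + 4 + 12 + 3 = 23.

23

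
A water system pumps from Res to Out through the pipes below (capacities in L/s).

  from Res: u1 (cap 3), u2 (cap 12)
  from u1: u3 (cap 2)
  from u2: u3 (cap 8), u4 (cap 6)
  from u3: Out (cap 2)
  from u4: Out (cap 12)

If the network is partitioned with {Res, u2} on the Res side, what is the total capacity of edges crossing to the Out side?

17

Edges leaving {Res, u2}: Res→u1 (3), u2→u3 (8), u2→u4 (6).
Cut capacity = 3 + 8 + 6 = 17.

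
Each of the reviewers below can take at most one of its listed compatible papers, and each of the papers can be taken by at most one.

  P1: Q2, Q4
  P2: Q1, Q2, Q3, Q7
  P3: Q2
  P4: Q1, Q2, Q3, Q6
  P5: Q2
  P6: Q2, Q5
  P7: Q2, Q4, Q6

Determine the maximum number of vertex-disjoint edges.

6

Unit-capacity flow: source→left, listed edges, right→sink; max matching = max flow.
Augmenting path P1→Q2 (+1); matched 1.
Augmenting path P2→Q1 (+1); matched 2.
Augmenting path P4→Q3 (+1); matched 3.
Augmenting path P6→Q5 (+1); matched 4.
Augmenting path P7→Q4 (+1); matched 5.
Augmenting path P3→Q2→P1→Q4→P7→Q6 (+1); matched 6.
No augmenting path remains; maximum matching = 6.
König certificate: {P1, P2, P4, P6, P7, Q2} is a vertex cover of size 6 (every listed pair touches it), so no matching can be larger.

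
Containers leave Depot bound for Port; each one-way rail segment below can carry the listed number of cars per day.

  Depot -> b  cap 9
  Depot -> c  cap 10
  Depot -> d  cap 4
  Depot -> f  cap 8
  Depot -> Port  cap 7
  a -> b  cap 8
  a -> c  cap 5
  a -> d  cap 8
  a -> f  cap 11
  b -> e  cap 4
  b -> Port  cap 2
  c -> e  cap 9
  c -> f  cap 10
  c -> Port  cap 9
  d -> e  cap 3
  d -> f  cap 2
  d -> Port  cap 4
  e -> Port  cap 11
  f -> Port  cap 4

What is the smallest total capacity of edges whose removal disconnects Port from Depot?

31

Augment Depot→Port: bottleneck 7, flow now 7.
Augment Depot→b→Port: bottleneck 2, flow now 9.
Augment Depot→c→Port: bottleneck 9, flow now 18.
Augment Depot→d→Port: bottleneck 4, flow now 22.
Augment Depot→f→Port: bottleneck 4, flow now 26.
Augment Depot→b→e→Port: bottleneck 4, flow now 30.
Augment Depot→c→e→Port: bottleneck 1, flow now 31.
No augmenting path remains; maximum flow = 31.
By max-flow min-cut, the minimum cut capacity equals the max flow.
In the residual graph, reachable from Depot: {Depot, b, f}.
Min-cut edges: Depot→c (10), Depot→d (4), Depot→Port (7), b→e (4), b→Port (2), f→Port (4); capacity 10 + 4 + 7 + 4 + 2 + 4 = 31.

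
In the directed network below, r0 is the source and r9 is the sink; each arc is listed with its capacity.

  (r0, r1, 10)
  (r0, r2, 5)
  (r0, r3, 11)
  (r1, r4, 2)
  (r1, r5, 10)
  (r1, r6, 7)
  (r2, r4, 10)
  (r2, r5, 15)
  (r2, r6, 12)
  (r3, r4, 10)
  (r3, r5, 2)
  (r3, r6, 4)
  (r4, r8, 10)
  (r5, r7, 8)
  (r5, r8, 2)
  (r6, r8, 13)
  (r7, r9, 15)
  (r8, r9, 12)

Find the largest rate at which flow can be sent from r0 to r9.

20

Augment r0→r1→r4→r8→r9: bottleneck 2, flow now 2.
Augment r0→r1→r5→r7→r9: bottleneck 8, flow now 10.
Augment r0→r2→r4→r8→r9: bottleneck 5, flow now 15.
Augment r0→r3→r4→r8→r9: bottleneck 3, flow now 18.
Augment r0→r3→r5→r8→r9: bottleneck 2, flow now 20.
No augmenting path remains; maximum flow = 20.
In the residual graph, reachable from r0: {r0, r1, r2, r3, r4, r5, r6, r8}.
Min-cut edges: r5→r7 (8), r8→r9 (12); capacity 8 + 12 = 20.
This cut is saturated, so no flow can exceed 20.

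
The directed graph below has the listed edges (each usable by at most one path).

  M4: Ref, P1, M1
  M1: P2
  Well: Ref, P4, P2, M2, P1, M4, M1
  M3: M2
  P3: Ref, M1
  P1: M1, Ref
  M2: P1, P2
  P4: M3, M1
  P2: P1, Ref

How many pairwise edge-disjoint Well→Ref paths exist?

4

Assign every edge capacity 1; by Menger, the answer equals the max flow.
Path Well→Ref (+1); total 1.
Path Well→P2→Ref (+1); total 2.
Path Well→M4→Ref (+1); total 3.
Path Well→P1→Ref (+1); total 4.
No residual Well→Ref path; max flow = 4.
Certifying cut of size 4: {P1→Ref, P2→Ref, Well→M4, Well→Ref}.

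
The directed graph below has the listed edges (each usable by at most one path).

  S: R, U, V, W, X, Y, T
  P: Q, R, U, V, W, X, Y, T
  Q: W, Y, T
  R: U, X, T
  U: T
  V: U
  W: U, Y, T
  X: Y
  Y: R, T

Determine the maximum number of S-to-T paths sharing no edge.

5

Assign every edge capacity 1; by Menger, the answer equals the max flow.
Path S→T (+1); total 1.
Path S→R→T (+1); total 2.
Path S→U→T (+1); total 3.
Path S→W→T (+1); total 4.
Path S→Y→T (+1); total 5.
No residual S→T path; max flow = 5.
Certifying cut of size 5: {R→T, S→T, S→W, U→T, Y→T}.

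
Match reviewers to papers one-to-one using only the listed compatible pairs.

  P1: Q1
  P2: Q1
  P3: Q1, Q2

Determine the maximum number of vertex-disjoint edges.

Unit-capacity flow: source→left, listed edges, right→sink; max matching = max flow.
Augmenting path P1→Q1 (+1); matched 1.
Augmenting path P3→Q2 (+1); matched 2.
No augmenting path remains; maximum matching = 2.
König certificate: {P3, Q1} is a vertex cover of size 2 (every listed pair touches it), so no matching can be larger.

2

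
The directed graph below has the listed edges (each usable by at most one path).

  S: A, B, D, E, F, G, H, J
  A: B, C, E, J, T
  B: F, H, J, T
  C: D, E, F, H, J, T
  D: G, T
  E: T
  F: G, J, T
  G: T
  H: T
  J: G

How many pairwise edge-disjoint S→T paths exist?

Assign every edge capacity 1; by Menger, the answer equals the max flow.
Path S→A→T (+1); total 1.
Path S→B→T (+1); total 2.
Path S→D→T (+1); total 3.
Path S→E→T (+1); total 4.
Path S→F→T (+1); total 5.
Path S→G→T (+1); total 6.
Path S→H→T (+1); total 7.
No residual S→T path; max flow = 7.
Certifying cut of size 7: {G→T, S→A, S→B, S→D, S→E, S→F, S→H}.

7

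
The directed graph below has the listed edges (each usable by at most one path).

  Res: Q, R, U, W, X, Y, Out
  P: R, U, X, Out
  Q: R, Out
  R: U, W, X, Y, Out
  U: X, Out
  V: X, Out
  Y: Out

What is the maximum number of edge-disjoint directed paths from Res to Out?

5

Assign every edge capacity 1; by Menger, the answer equals the max flow.
Path Res→Out (+1); total 1.
Path Res→Q→Out (+1); total 2.
Path Res→R→Out (+1); total 3.
Path Res→U→Out (+1); total 4.
Path Res→Y→Out (+1); total 5.
No residual Res→Out path; max flow = 5.
Certifying cut of size 5: {Res→Out, Res→Q, Res→R, Res→U, Res→Y}.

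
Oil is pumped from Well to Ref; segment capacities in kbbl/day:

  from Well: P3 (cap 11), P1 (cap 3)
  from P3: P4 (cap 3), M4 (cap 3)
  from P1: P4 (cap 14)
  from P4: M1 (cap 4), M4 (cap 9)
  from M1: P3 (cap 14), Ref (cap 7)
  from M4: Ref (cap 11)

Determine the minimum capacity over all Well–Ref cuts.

Augment Well→P3→M4→Ref: bottleneck 3, flow now 3.
Augment Well→P3→P4→M1→Ref: bottleneck 3, flow now 6.
Augment Well→P1→P4→M1→Ref: bottleneck 1, flow now 7.
Augment Well→P1→P4→M4→Ref: bottleneck 2, flow now 9.
No augmenting path remains; maximum flow = 9.
By max-flow min-cut, the minimum cut capacity equals the max flow.
In the residual graph, reachable from Well: {Well, P3}.
Min-cut edges: Well→P1 (3), P3→P4 (3), P3→M4 (3); capacity 3 + 3 + 3 = 9.

9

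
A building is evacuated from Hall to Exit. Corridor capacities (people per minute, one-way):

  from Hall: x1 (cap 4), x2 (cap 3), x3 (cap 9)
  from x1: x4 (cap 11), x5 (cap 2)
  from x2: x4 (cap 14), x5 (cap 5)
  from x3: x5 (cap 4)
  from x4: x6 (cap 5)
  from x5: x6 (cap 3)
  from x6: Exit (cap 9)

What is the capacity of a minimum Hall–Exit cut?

8

Augment Hall→x1→x4→x6→Exit: bottleneck 4, flow now 4.
Augment Hall→x2→x4→x6→Exit: bottleneck 1, flow now 5.
Augment Hall→x2→x5→x6→Exit: bottleneck 2, flow now 7.
Augment Hall→x3→x5→x6→Exit: bottleneck 1, flow now 8.
No augmenting path remains; maximum flow = 8.
By max-flow min-cut, the minimum cut capacity equals the max flow.
In the residual graph, reachable from Hall: {Hall, x1, x2, x3, x4, x5}.
Min-cut edges: x4→x6 (5), x5→x6 (3); capacity 5 + 3 = 8.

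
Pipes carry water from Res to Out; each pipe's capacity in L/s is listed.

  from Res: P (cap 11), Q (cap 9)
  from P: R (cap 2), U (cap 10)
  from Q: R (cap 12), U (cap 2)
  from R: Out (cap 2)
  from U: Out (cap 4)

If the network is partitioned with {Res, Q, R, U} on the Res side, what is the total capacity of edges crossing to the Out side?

Edges leaving {Res, Q, R, U}: Res→P (11), R→Out (2), U→Out (4).
Cut capacity = 11 + 2 + 4 = 17.

17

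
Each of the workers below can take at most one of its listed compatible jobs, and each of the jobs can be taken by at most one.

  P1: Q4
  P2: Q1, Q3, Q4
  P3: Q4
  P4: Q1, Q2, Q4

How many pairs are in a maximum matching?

Unit-capacity flow: source→left, listed edges, right→sink; max matching = max flow.
Augmenting path P1→Q4 (+1); matched 1.
Augmenting path P2→Q1 (+1); matched 2.
Augmenting path P4→Q2 (+1); matched 3.
No augmenting path remains; maximum matching = 3.
König certificate: {P2, P4, Q4} is a vertex cover of size 3 (every listed pair touches it), so no matching can be larger.

3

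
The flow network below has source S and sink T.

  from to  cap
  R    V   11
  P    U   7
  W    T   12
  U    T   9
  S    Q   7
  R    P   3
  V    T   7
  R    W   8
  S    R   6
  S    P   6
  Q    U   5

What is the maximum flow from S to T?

Augment S→P→U→T: bottleneck 6, flow now 6.
Augment S→Q→U→T: bottleneck 3, flow now 9.
Augment S→R→V→T: bottleneck 6, flow now 15.
No augmenting path remains; maximum flow = 15.
In the residual graph, reachable from S: {S, P, Q, U}.
Min-cut edges: S→R (6), U→T (9); capacity 6 + 9 = 15.
This cut is saturated, so no flow can exceed 15.

15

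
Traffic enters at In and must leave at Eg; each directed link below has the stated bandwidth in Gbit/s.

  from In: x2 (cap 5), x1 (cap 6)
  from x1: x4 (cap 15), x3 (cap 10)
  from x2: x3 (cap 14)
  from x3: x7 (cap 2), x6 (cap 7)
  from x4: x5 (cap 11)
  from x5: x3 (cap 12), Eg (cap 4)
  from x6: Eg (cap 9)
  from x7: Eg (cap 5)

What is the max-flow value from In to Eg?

11

Augment In→x1→x3→x6→Eg: bottleneck 6, flow now 6.
Augment In→x2→x3→x6→Eg: bottleneck 1, flow now 7.
Augment In→x2→x3→x7→Eg: bottleneck 2, flow now 9.
Augment In→x2→x3→x1→x4→x5→Eg: bottleneck 2, flow now 11. (uses reverse residual edge)
No augmenting path remains; maximum flow = 11.
In the residual graph, reachable from In: {In}.
Min-cut edges: In→x1 (6), In→x2 (5); capacity 6 + 5 = 11.
This cut is saturated, so no flow can exceed 11.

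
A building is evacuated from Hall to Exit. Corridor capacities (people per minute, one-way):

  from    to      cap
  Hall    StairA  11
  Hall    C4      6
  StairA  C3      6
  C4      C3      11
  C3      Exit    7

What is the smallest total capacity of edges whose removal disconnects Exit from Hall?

7

Augment Hall→StairA→C3→Exit: bottleneck 6, flow now 6.
Augment Hall→C4→C3→Exit: bottleneck 1, flow now 7.
No augmenting path remains; maximum flow = 7.
By max-flow min-cut, the minimum cut capacity equals the max flow.
In the residual graph, reachable from Hall: {Hall, StairA, C4, C3}.
Min-cut edges: C3→Exit (7); capacity 7 = 7.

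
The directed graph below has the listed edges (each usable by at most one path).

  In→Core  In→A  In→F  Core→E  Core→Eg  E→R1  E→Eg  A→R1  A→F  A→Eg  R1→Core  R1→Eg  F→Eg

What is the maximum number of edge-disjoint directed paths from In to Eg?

Assign every edge capacity 1; by Menger, the answer equals the max flow.
Path In→Core→Eg (+1); total 1.
Path In→A→Eg (+1); total 2.
Path In→F→Eg (+1); total 3.
No residual In→Eg path; max flow = 3.
Certifying cut of size 3: {In→A, In→Core, In→F}.

3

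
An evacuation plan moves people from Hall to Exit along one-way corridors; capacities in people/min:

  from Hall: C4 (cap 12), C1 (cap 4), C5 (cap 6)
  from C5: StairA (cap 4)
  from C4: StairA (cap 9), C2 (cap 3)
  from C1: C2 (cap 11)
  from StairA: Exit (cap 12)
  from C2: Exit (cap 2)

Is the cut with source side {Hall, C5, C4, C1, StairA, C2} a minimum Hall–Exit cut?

Yes — it is a minimum cut (capacity 14).

Given cut capacity: 12 + 2 = 14.
Augment Hall→C5→StairA→Exit: bottleneck 4, flow now 4.
Augment Hall→C4→StairA→Exit: bottleneck 8, flow now 12.
Augment Hall→C4→C2→Exit: bottleneck 2, flow now 14.
No augmenting path remains; maximum flow = 14.
Cut capacity 14 equals the max flow, so it is a minimum cut.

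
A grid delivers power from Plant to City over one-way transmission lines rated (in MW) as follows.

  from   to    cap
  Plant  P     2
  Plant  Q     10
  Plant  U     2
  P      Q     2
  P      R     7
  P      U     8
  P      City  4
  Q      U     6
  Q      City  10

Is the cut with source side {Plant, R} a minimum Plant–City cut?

Given cut capacity: 2 + 10 + 2 = 14.
Augment Plant→P→City: bottleneck 2, flow now 2.
Augment Plant→Q→City: bottleneck 10, flow now 12.
No augmenting path remains; maximum flow = 12.
In the residual graph, reachable from Plant: {Plant, U}.
Min-cut edges: Plant→P (2), Plant→Q (10); capacity 2 + 10 = 12.
Cut capacity 14 exceeds the max flow 12, so it is not minimum.

No — its capacity is 14, but the minimum cut has capacity 12.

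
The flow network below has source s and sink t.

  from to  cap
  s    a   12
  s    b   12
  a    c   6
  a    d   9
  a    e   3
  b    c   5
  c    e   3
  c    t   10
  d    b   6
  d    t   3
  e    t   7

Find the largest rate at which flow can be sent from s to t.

17

Augment s→a→c→t: bottleneck 6, flow now 6.
Augment s→a→d→t: bottleneck 3, flow now 9.
Augment s→a→e→t: bottleneck 3, flow now 12.
Augment s→b→c→t: bottleneck 4, flow now 16.
Augment s→b→c→e→t: bottleneck 1, flow now 17.
No augmenting path remains; maximum flow = 17.
In the residual graph, reachable from s: {s, b}.
Min-cut edges: s→a (12), b→c (5); capacity 12 + 5 = 17.
This cut is saturated, so no flow can exceed 17.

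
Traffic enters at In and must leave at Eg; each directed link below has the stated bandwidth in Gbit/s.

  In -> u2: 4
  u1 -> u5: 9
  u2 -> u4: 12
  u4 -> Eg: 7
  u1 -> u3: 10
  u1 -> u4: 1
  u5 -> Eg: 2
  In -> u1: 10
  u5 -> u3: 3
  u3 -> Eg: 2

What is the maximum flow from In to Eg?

9

Augment In→u1→u3→Eg: bottleneck 2, flow now 2.
Augment In→u1→u4→Eg: bottleneck 1, flow now 3.
Augment In→u1→u5→Eg: bottleneck 2, flow now 5.
Augment In→u2→u4→Eg: bottleneck 4, flow now 9.
No augmenting path remains; maximum flow = 9.
In the residual graph, reachable from In: {In, u1, u3, u5}.
Min-cut edges: In→u2 (4), u1→u4 (1), u3→Eg (2), u5→Eg (2); capacity 4 + 1 + 2 + 2 = 9.
This cut is saturated, so no flow can exceed 9.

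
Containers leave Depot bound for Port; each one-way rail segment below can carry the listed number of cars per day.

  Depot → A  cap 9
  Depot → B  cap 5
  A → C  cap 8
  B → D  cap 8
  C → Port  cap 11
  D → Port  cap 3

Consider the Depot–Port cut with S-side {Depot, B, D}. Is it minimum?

Given cut capacity: 9 + 3 = 12.
Augment Depot→A→C→Port: bottleneck 8, flow now 8.
Augment Depot→B→D→Port: bottleneck 3, flow now 11.
No augmenting path remains; maximum flow = 11.
In the residual graph, reachable from Depot: {Depot, A, B, D}.
Min-cut edges: A→C (8), D→Port (3); capacity 8 + 3 = 11.
Cut capacity 12 exceeds the max flow 11, so it is not minimum.

No — its capacity is 12, but the minimum cut has capacity 11.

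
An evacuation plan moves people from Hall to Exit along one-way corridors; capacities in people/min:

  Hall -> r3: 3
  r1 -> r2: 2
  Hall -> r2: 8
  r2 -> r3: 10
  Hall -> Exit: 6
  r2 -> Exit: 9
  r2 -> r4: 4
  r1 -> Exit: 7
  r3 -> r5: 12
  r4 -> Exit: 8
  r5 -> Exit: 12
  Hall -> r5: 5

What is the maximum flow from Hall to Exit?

Augment Hall→Exit: bottleneck 6, flow now 6.
Augment Hall→r2→Exit: bottleneck 8, flow now 14.
Augment Hall→r5→Exit: bottleneck 5, flow now 19.
Augment Hall→r3→r5→Exit: bottleneck 3, flow now 22.
No augmenting path remains; maximum flow = 22.
In the residual graph, reachable from Hall: {Hall}.
Min-cut edges: Hall→r2 (8), Hall→r3 (3), Hall→r5 (5), Hall→Exit (6); capacity 8 + 3 + 5 + 6 = 22.
This cut is saturated, so no flow can exceed 22.

22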